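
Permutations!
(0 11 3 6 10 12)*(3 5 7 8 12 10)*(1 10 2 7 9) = (0 11 5 9 1 10 2 7 8 12)(3 6) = [11, 10, 7, 6, 4, 9, 3, 8, 12, 1, 2, 5, 0]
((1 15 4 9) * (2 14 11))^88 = (15)(2 14 11)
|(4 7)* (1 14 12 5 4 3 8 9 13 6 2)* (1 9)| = 8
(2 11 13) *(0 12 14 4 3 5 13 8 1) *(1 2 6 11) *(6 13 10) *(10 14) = (0 12 10 6 11 8 2 1)(3 5 14 4) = [12, 0, 1, 5, 3, 14, 11, 7, 2, 9, 6, 8, 10, 13, 4]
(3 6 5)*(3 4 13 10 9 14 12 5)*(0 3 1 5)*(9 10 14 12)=(0 3 6 1 5 4 13 14 9 12)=[3, 5, 2, 6, 13, 4, 1, 7, 8, 12, 10, 11, 0, 14, 9]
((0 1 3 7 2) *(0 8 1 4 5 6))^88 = (1 2 3 8 7)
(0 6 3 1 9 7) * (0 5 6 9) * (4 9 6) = (0 6 3 1)(4 9 7 5) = [6, 0, 2, 1, 9, 4, 3, 5, 8, 7]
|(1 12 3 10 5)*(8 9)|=|(1 12 3 10 5)(8 9)|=10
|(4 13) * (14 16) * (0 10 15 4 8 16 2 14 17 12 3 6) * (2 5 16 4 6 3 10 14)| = 9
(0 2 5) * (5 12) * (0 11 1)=[2, 0, 12, 3, 4, 11, 6, 7, 8, 9, 10, 1, 5]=(0 2 12 5 11 1)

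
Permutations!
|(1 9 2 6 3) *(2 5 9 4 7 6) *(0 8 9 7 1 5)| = 12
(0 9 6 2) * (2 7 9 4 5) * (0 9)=(0 4 5 2 9 6 7)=[4, 1, 9, 3, 5, 2, 7, 0, 8, 6]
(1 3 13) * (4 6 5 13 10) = (1 3 10 4 6 5 13) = [0, 3, 2, 10, 6, 13, 5, 7, 8, 9, 4, 11, 12, 1]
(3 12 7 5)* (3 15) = [0, 1, 2, 12, 4, 15, 6, 5, 8, 9, 10, 11, 7, 13, 14, 3] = (3 12 7 5 15)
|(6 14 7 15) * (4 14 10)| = 6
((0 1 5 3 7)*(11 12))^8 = (12)(0 3 1 7 5)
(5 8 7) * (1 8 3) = [0, 8, 2, 1, 4, 3, 6, 5, 7] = (1 8 7 5 3)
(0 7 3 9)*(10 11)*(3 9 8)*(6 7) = (0 6 7 9)(3 8)(10 11) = [6, 1, 2, 8, 4, 5, 7, 9, 3, 0, 11, 10]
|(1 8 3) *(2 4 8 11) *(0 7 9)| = |(0 7 9)(1 11 2 4 8 3)| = 6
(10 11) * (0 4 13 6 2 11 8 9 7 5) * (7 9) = (0 4 13 6 2 11 10 8 7 5) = [4, 1, 11, 3, 13, 0, 2, 5, 7, 9, 8, 10, 12, 6]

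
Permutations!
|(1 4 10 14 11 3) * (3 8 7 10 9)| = |(1 4 9 3)(7 10 14 11 8)| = 20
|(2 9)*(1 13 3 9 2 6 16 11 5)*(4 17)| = 8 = |(1 13 3 9 6 16 11 5)(4 17)|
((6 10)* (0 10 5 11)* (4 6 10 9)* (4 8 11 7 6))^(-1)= ((0 9 8 11)(5 7 6))^(-1)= (0 11 8 9)(5 6 7)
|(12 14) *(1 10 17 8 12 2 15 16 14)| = |(1 10 17 8 12)(2 15 16 14)| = 20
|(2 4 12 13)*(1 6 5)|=12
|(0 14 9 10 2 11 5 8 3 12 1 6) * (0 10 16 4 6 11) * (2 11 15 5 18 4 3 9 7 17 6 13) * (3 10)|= 19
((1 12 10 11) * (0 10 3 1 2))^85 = (0 10 11 2)(1 12 3)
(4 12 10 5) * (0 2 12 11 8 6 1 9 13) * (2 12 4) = (0 12 10 5 2 4 11 8 6 1 9 13) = [12, 9, 4, 3, 11, 2, 1, 7, 6, 13, 5, 8, 10, 0]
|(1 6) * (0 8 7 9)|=|(0 8 7 9)(1 6)|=4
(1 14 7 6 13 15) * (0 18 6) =(0 18 6 13 15 1 14 7) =[18, 14, 2, 3, 4, 5, 13, 0, 8, 9, 10, 11, 12, 15, 7, 1, 16, 17, 6]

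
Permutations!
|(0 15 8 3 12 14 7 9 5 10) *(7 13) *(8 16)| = 12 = |(0 15 16 8 3 12 14 13 7 9 5 10)|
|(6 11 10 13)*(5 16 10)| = |(5 16 10 13 6 11)| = 6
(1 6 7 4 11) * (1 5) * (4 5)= [0, 6, 2, 3, 11, 1, 7, 5, 8, 9, 10, 4]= (1 6 7 5)(4 11)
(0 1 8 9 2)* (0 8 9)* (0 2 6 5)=(0 1 9 6 5)(2 8)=[1, 9, 8, 3, 4, 0, 5, 7, 2, 6]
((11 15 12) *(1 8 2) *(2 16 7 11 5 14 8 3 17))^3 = ((1 3 17 2)(5 14 8 16 7 11 15 12))^3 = (1 2 17 3)(5 16 15 14 7 12 8 11)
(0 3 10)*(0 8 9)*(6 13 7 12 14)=(0 3 10 8 9)(6 13 7 12 14)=[3, 1, 2, 10, 4, 5, 13, 12, 9, 0, 8, 11, 14, 7, 6]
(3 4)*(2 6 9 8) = (2 6 9 8)(3 4) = [0, 1, 6, 4, 3, 5, 9, 7, 2, 8]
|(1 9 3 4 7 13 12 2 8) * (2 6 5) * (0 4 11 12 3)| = |(0 4 7 13 3 11 12 6 5 2 8 1 9)| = 13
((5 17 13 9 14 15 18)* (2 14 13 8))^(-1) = ((2 14 15 18 5 17 8)(9 13))^(-1) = (2 8 17 5 18 15 14)(9 13)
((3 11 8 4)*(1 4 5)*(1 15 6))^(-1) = ((1 4 3 11 8 5 15 6))^(-1) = (1 6 15 5 8 11 3 4)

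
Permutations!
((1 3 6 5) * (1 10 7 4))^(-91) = ((1 3 6 5 10 7 4))^(-91) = (10)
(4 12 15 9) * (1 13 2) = (1 13 2)(4 12 15 9) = [0, 13, 1, 3, 12, 5, 6, 7, 8, 4, 10, 11, 15, 2, 14, 9]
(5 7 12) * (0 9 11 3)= [9, 1, 2, 0, 4, 7, 6, 12, 8, 11, 10, 3, 5]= (0 9 11 3)(5 7 12)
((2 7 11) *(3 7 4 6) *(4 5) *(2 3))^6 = (11)(2 4)(5 6) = ((2 5 4 6)(3 7 11))^6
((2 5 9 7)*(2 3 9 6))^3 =((2 5 6)(3 9 7))^3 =(9)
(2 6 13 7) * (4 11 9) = (2 6 13 7)(4 11 9) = [0, 1, 6, 3, 11, 5, 13, 2, 8, 4, 10, 9, 12, 7]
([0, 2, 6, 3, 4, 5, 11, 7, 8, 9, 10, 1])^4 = (11)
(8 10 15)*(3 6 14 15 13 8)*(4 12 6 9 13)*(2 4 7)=[0, 1, 4, 9, 12, 5, 14, 2, 10, 13, 7, 11, 6, 8, 15, 3]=(2 4 12 6 14 15 3 9 13 8 10 7)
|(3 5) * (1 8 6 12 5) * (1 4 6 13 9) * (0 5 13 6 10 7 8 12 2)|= 36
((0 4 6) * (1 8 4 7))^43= ((0 7 1 8 4 6))^43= (0 7 1 8 4 6)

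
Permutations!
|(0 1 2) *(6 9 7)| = 3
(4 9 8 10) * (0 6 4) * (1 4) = (0 6 1 4 9 8 10) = [6, 4, 2, 3, 9, 5, 1, 7, 10, 8, 0]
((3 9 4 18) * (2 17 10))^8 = ((2 17 10)(3 9 4 18))^8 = (18)(2 10 17)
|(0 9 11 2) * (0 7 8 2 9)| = 6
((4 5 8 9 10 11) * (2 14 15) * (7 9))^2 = (2 15 14)(4 8 9 11 5 7 10)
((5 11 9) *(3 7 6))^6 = ((3 7 6)(5 11 9))^6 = (11)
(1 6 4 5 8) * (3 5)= (1 6 4 3 5 8)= [0, 6, 2, 5, 3, 8, 4, 7, 1]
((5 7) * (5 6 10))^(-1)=(5 10 6 7)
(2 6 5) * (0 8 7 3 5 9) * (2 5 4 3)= (0 8 7 2 6 9)(3 4)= [8, 1, 6, 4, 3, 5, 9, 2, 7, 0]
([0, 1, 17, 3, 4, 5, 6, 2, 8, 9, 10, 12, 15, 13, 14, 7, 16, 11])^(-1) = [0, 1, 7, 3, 4, 5, 6, 15, 8, 9, 10, 17, 11, 13, 14, 12, 16, 2]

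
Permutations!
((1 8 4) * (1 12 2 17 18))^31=(1 12 18 4 17 8 2)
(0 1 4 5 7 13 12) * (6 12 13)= (13)(0 1 4 5 7 6 12)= [1, 4, 2, 3, 5, 7, 12, 6, 8, 9, 10, 11, 0, 13]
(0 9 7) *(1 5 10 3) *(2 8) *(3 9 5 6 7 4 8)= (0 5 10 9 4 8 2 3 1 6 7)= [5, 6, 3, 1, 8, 10, 7, 0, 2, 4, 9]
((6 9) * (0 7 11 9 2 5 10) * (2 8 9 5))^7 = ((0 7 11 5 10)(6 8 9))^7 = (0 11 10 7 5)(6 8 9)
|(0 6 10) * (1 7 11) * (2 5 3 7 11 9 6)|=8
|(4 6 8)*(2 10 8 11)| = |(2 10 8 4 6 11)| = 6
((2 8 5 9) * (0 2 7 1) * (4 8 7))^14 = (0 7)(1 2)(4 5)(8 9)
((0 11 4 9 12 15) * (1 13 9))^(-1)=((0 11 4 1 13 9 12 15))^(-1)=(0 15 12 9 13 1 4 11)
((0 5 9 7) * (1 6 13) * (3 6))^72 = (13)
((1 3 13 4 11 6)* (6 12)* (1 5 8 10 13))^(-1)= (1 3)(4 13 10 8 5 6 12 11)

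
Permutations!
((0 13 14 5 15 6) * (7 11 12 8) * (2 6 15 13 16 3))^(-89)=(0 16 3 2 6)(5 13 14)(7 8 12 11)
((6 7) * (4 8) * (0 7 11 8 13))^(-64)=(0 13 4 8 11 6 7)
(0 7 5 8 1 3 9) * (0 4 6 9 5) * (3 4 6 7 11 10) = [11, 4, 2, 5, 7, 8, 9, 0, 1, 6, 3, 10] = (0 11 10 3 5 8 1 4 7)(6 9)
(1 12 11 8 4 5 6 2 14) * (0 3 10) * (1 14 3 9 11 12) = [9, 1, 3, 10, 5, 6, 2, 7, 4, 11, 0, 8, 12, 13, 14] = (14)(0 9 11 8 4 5 6 2 3 10)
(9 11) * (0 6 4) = (0 6 4)(9 11) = [6, 1, 2, 3, 0, 5, 4, 7, 8, 11, 10, 9]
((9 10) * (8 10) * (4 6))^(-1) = (4 6)(8 9 10)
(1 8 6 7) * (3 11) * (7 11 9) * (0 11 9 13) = (0 11 3 13)(1 8 6 9 7) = [11, 8, 2, 13, 4, 5, 9, 1, 6, 7, 10, 3, 12, 0]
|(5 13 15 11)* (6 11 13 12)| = 4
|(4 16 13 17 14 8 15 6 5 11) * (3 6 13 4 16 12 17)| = 12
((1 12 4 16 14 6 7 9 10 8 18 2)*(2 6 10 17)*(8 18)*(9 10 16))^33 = ((1 12 4 9 17 2)(6 7 10 18)(14 16))^33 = (1 9)(2 4)(6 7 10 18)(12 17)(14 16)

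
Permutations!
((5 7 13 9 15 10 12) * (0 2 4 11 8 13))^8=(0 10 8)(2 12 13)(4 5 9)(7 15 11)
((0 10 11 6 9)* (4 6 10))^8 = ((0 4 6 9)(10 11))^8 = (11)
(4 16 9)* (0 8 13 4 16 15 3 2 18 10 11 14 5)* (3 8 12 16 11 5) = (0 12 16 9 11 14 3 2 18 10 5)(4 15 8 13) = [12, 1, 18, 2, 15, 0, 6, 7, 13, 11, 5, 14, 16, 4, 3, 8, 9, 17, 10]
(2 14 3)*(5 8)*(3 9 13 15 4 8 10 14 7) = (2 7 3)(4 8 5 10 14 9 13 15) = [0, 1, 7, 2, 8, 10, 6, 3, 5, 13, 14, 11, 12, 15, 9, 4]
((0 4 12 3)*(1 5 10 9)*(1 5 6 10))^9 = ((0 4 12 3)(1 6 10 9 5))^9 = (0 4 12 3)(1 5 9 10 6)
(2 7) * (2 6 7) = (6 7) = [0, 1, 2, 3, 4, 5, 7, 6]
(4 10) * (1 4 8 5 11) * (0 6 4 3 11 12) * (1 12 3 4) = (0 6 1 4 10 8 5 3 11 12) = [6, 4, 2, 11, 10, 3, 1, 7, 5, 9, 8, 12, 0]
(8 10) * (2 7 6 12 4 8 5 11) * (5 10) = [0, 1, 7, 3, 8, 11, 12, 6, 5, 9, 10, 2, 4] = (2 7 6 12 4 8 5 11)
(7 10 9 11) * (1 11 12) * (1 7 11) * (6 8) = (6 8)(7 10 9 12) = [0, 1, 2, 3, 4, 5, 8, 10, 6, 12, 9, 11, 7]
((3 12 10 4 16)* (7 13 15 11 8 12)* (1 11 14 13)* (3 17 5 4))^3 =(1 12 7 8 3 11 10)(4 5 17 16)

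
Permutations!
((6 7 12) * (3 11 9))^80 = ((3 11 9)(6 7 12))^80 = (3 9 11)(6 12 7)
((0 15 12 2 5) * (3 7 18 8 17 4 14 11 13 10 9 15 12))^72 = ((0 12 2 5)(3 7 18 8 17 4 14 11 13 10 9 15))^72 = (18)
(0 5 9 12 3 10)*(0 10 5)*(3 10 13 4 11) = (3 5 9 12 10 13 4 11) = [0, 1, 2, 5, 11, 9, 6, 7, 8, 12, 13, 3, 10, 4]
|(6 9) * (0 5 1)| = 6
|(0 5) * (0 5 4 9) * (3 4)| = 4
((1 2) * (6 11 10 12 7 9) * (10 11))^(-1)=(1 2)(6 9 7 12 10)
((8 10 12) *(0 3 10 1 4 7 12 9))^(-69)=(0 9 10 3)(1 4 7 12 8)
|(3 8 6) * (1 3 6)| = 3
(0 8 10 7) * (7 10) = (10)(0 8 7) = [8, 1, 2, 3, 4, 5, 6, 0, 7, 9, 10]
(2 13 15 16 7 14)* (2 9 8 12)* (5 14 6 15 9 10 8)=[0, 1, 13, 3, 4, 14, 15, 6, 12, 5, 8, 11, 2, 9, 10, 16, 7]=(2 13 9 5 14 10 8 12)(6 15 16 7)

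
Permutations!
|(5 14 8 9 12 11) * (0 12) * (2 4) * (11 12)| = 6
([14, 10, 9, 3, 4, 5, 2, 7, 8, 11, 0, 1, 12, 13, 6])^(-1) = (0 10 1 11 9 2 6 14)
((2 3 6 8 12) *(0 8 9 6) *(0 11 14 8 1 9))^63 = (0 6 9 1)(2 14)(3 8)(11 12)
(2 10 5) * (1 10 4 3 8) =(1 10 5 2 4 3 8) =[0, 10, 4, 8, 3, 2, 6, 7, 1, 9, 5]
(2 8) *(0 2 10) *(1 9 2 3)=(0 3 1 9 2 8 10)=[3, 9, 8, 1, 4, 5, 6, 7, 10, 2, 0]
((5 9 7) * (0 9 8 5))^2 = (0 7 9)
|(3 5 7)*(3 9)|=|(3 5 7 9)|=4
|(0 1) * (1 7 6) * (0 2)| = |(0 7 6 1 2)| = 5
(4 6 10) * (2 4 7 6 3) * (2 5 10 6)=(2 4 3 5 10 7)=[0, 1, 4, 5, 3, 10, 6, 2, 8, 9, 7]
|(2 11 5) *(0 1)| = |(0 1)(2 11 5)| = 6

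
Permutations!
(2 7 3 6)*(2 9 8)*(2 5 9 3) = [0, 1, 7, 6, 4, 9, 3, 2, 5, 8] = (2 7)(3 6)(5 9 8)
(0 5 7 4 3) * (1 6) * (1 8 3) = [5, 6, 2, 0, 1, 7, 8, 4, 3] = (0 5 7 4 1 6 8 3)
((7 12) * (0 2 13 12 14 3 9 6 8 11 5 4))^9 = ((0 2 13 12 7 14 3 9 6 8 11 5 4))^9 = (0 8 14 2 11 3 13 5 9 12 4 6 7)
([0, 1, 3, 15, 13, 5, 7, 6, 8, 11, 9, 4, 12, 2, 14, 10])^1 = [0, 1, 3, 15, 13, 5, 7, 6, 8, 11, 9, 4, 12, 2, 14, 10]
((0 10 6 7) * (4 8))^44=((0 10 6 7)(4 8))^44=(10)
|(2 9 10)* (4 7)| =|(2 9 10)(4 7)| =6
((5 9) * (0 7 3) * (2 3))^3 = (0 3 2 7)(5 9)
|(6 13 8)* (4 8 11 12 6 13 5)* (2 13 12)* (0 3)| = |(0 3)(2 13 11)(4 8 12 6 5)| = 30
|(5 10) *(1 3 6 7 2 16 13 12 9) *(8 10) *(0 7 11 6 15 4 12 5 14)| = 18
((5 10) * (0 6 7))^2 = (10)(0 7 6)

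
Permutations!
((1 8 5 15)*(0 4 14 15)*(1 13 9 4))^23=((0 1 8 5)(4 14 15 13 9))^23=(0 5 8 1)(4 13 14 9 15)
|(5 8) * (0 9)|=2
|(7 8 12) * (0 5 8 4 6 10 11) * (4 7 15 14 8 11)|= 12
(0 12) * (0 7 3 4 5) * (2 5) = (0 12 7 3 4 2 5) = [12, 1, 5, 4, 2, 0, 6, 3, 8, 9, 10, 11, 7]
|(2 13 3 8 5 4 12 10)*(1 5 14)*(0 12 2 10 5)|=10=|(0 12 5 4 2 13 3 8 14 1)|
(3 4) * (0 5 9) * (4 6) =[5, 1, 2, 6, 3, 9, 4, 7, 8, 0] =(0 5 9)(3 6 4)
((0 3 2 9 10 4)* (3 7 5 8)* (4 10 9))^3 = (10)(0 8 4 5 2 7 3)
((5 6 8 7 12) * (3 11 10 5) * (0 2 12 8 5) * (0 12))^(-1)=(0 2)(3 12 10 11)(5 6)(7 8)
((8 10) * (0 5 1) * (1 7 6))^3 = (0 6 5 1 7)(8 10)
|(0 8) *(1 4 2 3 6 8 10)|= |(0 10 1 4 2 3 6 8)|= 8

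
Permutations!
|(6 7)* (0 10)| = 2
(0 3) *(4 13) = [3, 1, 2, 0, 13, 5, 6, 7, 8, 9, 10, 11, 12, 4] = (0 3)(4 13)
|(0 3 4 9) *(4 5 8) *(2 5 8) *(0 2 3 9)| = |(0 9 2 5 3 8 4)| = 7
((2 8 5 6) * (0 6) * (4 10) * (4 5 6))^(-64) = (10)(2 6 8)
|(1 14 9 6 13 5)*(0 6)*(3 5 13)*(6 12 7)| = |(0 12 7 6 3 5 1 14 9)| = 9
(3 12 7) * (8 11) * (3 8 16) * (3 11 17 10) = [0, 1, 2, 12, 4, 5, 6, 8, 17, 9, 3, 16, 7, 13, 14, 15, 11, 10] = (3 12 7 8 17 10)(11 16)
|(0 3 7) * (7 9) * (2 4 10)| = 12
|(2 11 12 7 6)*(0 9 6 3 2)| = 15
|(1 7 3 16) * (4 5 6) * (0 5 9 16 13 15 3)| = 24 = |(0 5 6 4 9 16 1 7)(3 13 15)|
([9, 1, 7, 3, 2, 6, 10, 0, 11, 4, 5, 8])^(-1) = [7, 1, 4, 3, 9, 10, 5, 2, 11, 0, 6, 8]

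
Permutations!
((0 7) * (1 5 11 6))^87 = (0 7)(1 6 11 5)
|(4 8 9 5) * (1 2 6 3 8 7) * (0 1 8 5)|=10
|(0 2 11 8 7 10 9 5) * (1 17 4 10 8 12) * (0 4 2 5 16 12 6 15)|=26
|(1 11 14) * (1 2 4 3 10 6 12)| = 9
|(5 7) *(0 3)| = 2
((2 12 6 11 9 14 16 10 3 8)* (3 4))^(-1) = ((2 12 6 11 9 14 16 10 4 3 8))^(-1) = (2 8 3 4 10 16 14 9 11 6 12)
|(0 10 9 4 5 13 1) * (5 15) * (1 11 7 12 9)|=24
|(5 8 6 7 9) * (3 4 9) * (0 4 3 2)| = 8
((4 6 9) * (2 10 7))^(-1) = (2 7 10)(4 9 6)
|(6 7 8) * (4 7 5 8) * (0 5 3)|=10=|(0 5 8 6 3)(4 7)|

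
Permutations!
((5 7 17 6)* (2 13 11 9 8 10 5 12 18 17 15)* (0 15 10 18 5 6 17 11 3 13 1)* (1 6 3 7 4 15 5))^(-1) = ((0 5 4 15 2 6 12 1)(3 13 7 10)(8 18 11 9))^(-1) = (0 1 12 6 2 15 4 5)(3 10 7 13)(8 9 11 18)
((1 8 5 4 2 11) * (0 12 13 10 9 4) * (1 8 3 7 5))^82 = (0 9 8 5 10 11 7 13 2 3 12 4 1) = ((0 12 13 10 9 4 2 11 8 1 3 7 5))^82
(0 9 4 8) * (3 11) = (0 9 4 8)(3 11) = [9, 1, 2, 11, 8, 5, 6, 7, 0, 4, 10, 3]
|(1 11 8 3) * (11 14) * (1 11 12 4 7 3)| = 8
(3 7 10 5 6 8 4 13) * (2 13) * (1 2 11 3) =(1 2 13)(3 7 10 5 6 8 4 11) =[0, 2, 13, 7, 11, 6, 8, 10, 4, 9, 5, 3, 12, 1]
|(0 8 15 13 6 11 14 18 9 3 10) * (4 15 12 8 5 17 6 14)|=|(0 5 17 6 11 4 15 13 14 18 9 3 10)(8 12)|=26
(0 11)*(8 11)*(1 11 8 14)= (0 14 1 11)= [14, 11, 2, 3, 4, 5, 6, 7, 8, 9, 10, 0, 12, 13, 1]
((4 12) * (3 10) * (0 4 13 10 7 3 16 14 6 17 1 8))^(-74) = ((0 4 12 13 10 16 14 6 17 1 8)(3 7))^(-74) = (0 13 14 1 4 10 6 8 12 16 17)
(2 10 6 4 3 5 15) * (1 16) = (1 16)(2 10 6 4 3 5 15) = [0, 16, 10, 5, 3, 15, 4, 7, 8, 9, 6, 11, 12, 13, 14, 2, 1]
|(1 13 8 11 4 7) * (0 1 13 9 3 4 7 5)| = 12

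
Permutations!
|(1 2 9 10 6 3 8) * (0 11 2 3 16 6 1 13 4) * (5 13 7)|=12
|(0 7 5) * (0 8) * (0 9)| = 5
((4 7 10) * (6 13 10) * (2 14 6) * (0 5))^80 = ((0 5)(2 14 6 13 10 4 7))^80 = (2 13 7 6 4 14 10)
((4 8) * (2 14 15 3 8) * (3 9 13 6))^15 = (2 3 9)(4 6 15)(8 13 14)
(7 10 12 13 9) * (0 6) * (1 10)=(0 6)(1 10 12 13 9 7)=[6, 10, 2, 3, 4, 5, 0, 1, 8, 7, 12, 11, 13, 9]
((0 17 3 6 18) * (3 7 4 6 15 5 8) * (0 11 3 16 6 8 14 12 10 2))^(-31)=(0 17 7 4 8 16 6 18 11 3 15 5 14 12 10 2)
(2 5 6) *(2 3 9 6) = (2 5)(3 9 6) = [0, 1, 5, 9, 4, 2, 3, 7, 8, 6]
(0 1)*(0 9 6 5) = (0 1 9 6 5) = [1, 9, 2, 3, 4, 0, 5, 7, 8, 6]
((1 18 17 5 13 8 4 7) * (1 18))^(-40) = (4 18 5 8 7 17 13) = ((4 7 18 17 5 13 8))^(-40)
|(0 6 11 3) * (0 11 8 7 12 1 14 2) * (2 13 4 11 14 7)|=|(0 6 8 2)(1 7 12)(3 14 13 4 11)|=60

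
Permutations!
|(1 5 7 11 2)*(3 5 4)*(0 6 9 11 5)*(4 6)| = 30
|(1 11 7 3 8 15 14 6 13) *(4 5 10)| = |(1 11 7 3 8 15 14 6 13)(4 5 10)| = 9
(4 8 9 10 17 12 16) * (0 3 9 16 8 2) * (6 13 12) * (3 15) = (0 15 3 9 10 17 6 13 12 8 16 4 2) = [15, 1, 0, 9, 2, 5, 13, 7, 16, 10, 17, 11, 8, 12, 14, 3, 4, 6]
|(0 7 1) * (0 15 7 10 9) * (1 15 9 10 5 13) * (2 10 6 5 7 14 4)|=12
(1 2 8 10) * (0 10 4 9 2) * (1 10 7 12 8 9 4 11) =(0 7 12 8 11 1)(2 9) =[7, 0, 9, 3, 4, 5, 6, 12, 11, 2, 10, 1, 8]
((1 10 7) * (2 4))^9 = (10)(2 4)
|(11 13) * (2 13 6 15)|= |(2 13 11 6 15)|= 5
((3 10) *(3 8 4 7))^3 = (3 4 10 7 8)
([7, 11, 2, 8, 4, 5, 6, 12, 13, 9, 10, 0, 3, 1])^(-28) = [8, 12, 2, 11, 4, 5, 6, 13, 0, 9, 10, 3, 1, 7]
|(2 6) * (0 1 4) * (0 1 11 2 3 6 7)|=4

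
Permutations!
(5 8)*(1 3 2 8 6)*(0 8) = (0 8 5 6 1 3 2) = [8, 3, 0, 2, 4, 6, 1, 7, 5]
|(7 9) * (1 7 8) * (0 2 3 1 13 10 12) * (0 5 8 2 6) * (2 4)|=|(0 6)(1 7 9 4 2 3)(5 8 13 10 12)|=30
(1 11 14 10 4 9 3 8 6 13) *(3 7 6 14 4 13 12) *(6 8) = (1 11 4 9 7 8 14 10 13)(3 6 12) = [0, 11, 2, 6, 9, 5, 12, 8, 14, 7, 13, 4, 3, 1, 10]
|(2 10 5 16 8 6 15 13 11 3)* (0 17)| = |(0 17)(2 10 5 16 8 6 15 13 11 3)| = 10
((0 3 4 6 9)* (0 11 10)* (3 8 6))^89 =((0 8 6 9 11 10)(3 4))^89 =(0 10 11 9 6 8)(3 4)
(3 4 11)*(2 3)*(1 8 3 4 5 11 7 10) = (1 8 3 5 11 2 4 7 10) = [0, 8, 4, 5, 7, 11, 6, 10, 3, 9, 1, 2]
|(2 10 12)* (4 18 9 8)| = |(2 10 12)(4 18 9 8)| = 12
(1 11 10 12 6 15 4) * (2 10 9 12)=(1 11 9 12 6 15 4)(2 10)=[0, 11, 10, 3, 1, 5, 15, 7, 8, 12, 2, 9, 6, 13, 14, 4]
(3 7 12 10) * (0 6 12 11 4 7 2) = (0 6 12 10 3 2)(4 7 11) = [6, 1, 0, 2, 7, 5, 12, 11, 8, 9, 3, 4, 10]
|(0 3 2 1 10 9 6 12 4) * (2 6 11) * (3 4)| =|(0 4)(1 10 9 11 2)(3 6 12)| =30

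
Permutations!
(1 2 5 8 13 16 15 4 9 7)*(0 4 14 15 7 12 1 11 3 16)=[4, 2, 5, 16, 9, 8, 6, 11, 13, 12, 10, 3, 1, 0, 15, 14, 7]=(0 4 9 12 1 2 5 8 13)(3 16 7 11)(14 15)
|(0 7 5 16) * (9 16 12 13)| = 7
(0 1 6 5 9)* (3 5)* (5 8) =(0 1 6 3 8 5 9) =[1, 6, 2, 8, 4, 9, 3, 7, 5, 0]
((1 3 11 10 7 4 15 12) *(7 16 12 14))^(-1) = ((1 3 11 10 16 12)(4 15 14 7))^(-1) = (1 12 16 10 11 3)(4 7 14 15)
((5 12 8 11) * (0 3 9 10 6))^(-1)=((0 3 9 10 6)(5 12 8 11))^(-1)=(0 6 10 9 3)(5 11 8 12)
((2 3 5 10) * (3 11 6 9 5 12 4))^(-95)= (2 11 6 9 5 10)(3 12 4)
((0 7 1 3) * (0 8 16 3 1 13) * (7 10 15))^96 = (16)(0 10 15 7 13)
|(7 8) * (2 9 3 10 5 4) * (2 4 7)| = 7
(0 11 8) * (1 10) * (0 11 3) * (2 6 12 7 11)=(0 3)(1 10)(2 6 12 7 11 8)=[3, 10, 6, 0, 4, 5, 12, 11, 2, 9, 1, 8, 7]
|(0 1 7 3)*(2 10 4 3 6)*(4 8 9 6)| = 5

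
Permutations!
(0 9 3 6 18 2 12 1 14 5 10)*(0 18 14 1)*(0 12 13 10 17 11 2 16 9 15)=(0 15)(2 13 10 18 16 9 3 6 14 5 17 11)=[15, 1, 13, 6, 4, 17, 14, 7, 8, 3, 18, 2, 12, 10, 5, 0, 9, 11, 16]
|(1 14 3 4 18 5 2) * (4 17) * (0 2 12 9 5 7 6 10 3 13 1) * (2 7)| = |(0 7 6 10 3 17 4 18 2)(1 14 13)(5 12 9)| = 9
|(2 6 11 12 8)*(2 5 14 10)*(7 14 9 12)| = |(2 6 11 7 14 10)(5 9 12 8)| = 12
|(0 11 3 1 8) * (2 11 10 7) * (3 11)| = |(11)(0 10 7 2 3 1 8)| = 7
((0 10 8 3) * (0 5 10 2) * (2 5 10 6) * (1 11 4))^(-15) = (11)(0 5 6 2)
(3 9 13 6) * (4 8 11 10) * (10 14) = (3 9 13 6)(4 8 11 14 10) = [0, 1, 2, 9, 8, 5, 3, 7, 11, 13, 4, 14, 12, 6, 10]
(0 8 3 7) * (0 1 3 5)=[8, 3, 2, 7, 4, 0, 6, 1, 5]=(0 8 5)(1 3 7)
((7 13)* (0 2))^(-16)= (13)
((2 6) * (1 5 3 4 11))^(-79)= (1 5 3 4 11)(2 6)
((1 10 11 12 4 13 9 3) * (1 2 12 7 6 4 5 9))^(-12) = (1 11 6 13 10 7 4)(2 9 12 3 5) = ((1 10 11 7 6 4 13)(2 12 5 9 3))^(-12)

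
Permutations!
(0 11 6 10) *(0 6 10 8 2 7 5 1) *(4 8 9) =[11, 0, 7, 3, 8, 1, 9, 5, 2, 4, 6, 10] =(0 11 10 6 9 4 8 2 7 5 1)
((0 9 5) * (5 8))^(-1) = (0 5 8 9)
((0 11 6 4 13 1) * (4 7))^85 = ((0 11 6 7 4 13 1))^85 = (0 11 6 7 4 13 1)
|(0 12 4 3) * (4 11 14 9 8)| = |(0 12 11 14 9 8 4 3)| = 8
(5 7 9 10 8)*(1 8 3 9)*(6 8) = (1 6 8 5 7)(3 9 10) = [0, 6, 2, 9, 4, 7, 8, 1, 5, 10, 3]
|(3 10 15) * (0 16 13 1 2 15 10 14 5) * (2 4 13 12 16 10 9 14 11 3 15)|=|(0 10 9 14 5)(1 4 13)(3 11)(12 16)|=30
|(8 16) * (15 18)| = 2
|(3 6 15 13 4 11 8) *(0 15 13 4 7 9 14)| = 11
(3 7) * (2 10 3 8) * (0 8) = (0 8 2 10 3 7) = [8, 1, 10, 7, 4, 5, 6, 0, 2, 9, 3]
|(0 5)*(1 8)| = |(0 5)(1 8)| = 2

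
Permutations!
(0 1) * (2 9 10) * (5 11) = (0 1)(2 9 10)(5 11) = [1, 0, 9, 3, 4, 11, 6, 7, 8, 10, 2, 5]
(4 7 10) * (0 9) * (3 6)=[9, 1, 2, 6, 7, 5, 3, 10, 8, 0, 4]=(0 9)(3 6)(4 7 10)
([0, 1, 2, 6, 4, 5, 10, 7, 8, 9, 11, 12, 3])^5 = (12)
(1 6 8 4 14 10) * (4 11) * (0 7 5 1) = (0 7 5 1 6 8 11 4 14 10) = [7, 6, 2, 3, 14, 1, 8, 5, 11, 9, 0, 4, 12, 13, 10]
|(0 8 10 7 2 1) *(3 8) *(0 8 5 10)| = 8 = |(0 3 5 10 7 2 1 8)|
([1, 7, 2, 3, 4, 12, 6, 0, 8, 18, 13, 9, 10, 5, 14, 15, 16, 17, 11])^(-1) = (0 7 1)(5 13 10 12)(9 11 18)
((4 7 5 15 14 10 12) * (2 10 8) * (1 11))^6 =(2 15 4)(5 12 8)(7 10 14)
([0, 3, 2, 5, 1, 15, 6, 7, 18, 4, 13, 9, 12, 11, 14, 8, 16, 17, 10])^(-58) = (1 11 18 5 4 13 8 3 9 10 15)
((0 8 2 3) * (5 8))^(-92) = (0 2 5 3 8)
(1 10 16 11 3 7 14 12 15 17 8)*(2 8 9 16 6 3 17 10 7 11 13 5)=(1 7 14 12 15 10 6 3 11 17 9 16 13 5 2 8)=[0, 7, 8, 11, 4, 2, 3, 14, 1, 16, 6, 17, 15, 5, 12, 10, 13, 9]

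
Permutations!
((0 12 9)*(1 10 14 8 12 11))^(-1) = (0 9 12 8 14 10 1 11)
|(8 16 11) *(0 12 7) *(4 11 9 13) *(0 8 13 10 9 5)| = 6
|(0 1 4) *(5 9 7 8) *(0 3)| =4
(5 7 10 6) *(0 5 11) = (0 5 7 10 6 11) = [5, 1, 2, 3, 4, 7, 11, 10, 8, 9, 6, 0]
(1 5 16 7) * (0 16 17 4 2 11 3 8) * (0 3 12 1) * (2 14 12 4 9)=(0 16 7)(1 5 17 9 2 11 4 14 12)(3 8)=[16, 5, 11, 8, 14, 17, 6, 0, 3, 2, 10, 4, 1, 13, 12, 15, 7, 9]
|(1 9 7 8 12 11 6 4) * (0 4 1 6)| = 9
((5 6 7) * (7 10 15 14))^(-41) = ((5 6 10 15 14 7))^(-41) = (5 6 10 15 14 7)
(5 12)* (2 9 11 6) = (2 9 11 6)(5 12) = [0, 1, 9, 3, 4, 12, 2, 7, 8, 11, 10, 6, 5]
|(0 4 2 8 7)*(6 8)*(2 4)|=|(0 2 6 8 7)|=5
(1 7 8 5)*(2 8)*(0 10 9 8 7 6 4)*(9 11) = (0 10 11 9 8 5 1 6 4)(2 7) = [10, 6, 7, 3, 0, 1, 4, 2, 5, 8, 11, 9]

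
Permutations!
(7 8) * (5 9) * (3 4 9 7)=(3 4 9 5 7 8)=[0, 1, 2, 4, 9, 7, 6, 8, 3, 5]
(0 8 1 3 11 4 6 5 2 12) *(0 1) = (0 8)(1 3 11 4 6 5 2 12) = [8, 3, 12, 11, 6, 2, 5, 7, 0, 9, 10, 4, 1]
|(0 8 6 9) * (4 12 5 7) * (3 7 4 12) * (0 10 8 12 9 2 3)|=28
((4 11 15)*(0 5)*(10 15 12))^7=(0 5)(4 12 15 11 10)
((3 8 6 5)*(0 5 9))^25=((0 5 3 8 6 9))^25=(0 5 3 8 6 9)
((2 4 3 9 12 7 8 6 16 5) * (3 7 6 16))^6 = (16)(3 12)(6 9)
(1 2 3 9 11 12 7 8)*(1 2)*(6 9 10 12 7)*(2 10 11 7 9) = [0, 1, 3, 11, 4, 5, 2, 8, 10, 7, 12, 9, 6] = (2 3 11 9 7 8 10 12 6)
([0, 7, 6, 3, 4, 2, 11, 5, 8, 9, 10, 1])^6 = (11)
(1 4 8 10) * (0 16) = (0 16)(1 4 8 10) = [16, 4, 2, 3, 8, 5, 6, 7, 10, 9, 1, 11, 12, 13, 14, 15, 0]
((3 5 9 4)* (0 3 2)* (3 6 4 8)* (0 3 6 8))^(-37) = (0 4 5 8 2 9 6 3) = ((0 8 6 4 2 3 5 9))^(-37)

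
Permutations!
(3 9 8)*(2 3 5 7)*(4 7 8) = (2 3 9 4 7)(5 8) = [0, 1, 3, 9, 7, 8, 6, 2, 5, 4]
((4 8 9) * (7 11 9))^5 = (11)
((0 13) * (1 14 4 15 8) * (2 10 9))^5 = ((0 13)(1 14 4 15 8)(2 10 9))^5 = (15)(0 13)(2 9 10)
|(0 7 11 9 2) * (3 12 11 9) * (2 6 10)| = 6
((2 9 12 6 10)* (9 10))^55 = ((2 10)(6 9 12))^55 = (2 10)(6 9 12)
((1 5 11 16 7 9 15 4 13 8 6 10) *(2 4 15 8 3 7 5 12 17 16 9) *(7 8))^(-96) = ((1 12 17 16 5 11 9 7 2 4 13 3 8 6 10))^(-96) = (1 4 16 8 9)(2 17 3 11 10)(5 6 7 12 13)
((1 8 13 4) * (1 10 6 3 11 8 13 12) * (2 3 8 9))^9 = (1 4 6 12 13 10 8)(2 3 11 9)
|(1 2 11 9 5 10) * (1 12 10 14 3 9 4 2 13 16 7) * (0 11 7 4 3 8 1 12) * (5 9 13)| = 20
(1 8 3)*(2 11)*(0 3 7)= (0 3 1 8 7)(2 11)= [3, 8, 11, 1, 4, 5, 6, 0, 7, 9, 10, 2]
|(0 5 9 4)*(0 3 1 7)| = |(0 5 9 4 3 1 7)| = 7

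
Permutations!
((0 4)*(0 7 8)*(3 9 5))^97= (0 4 7 8)(3 9 5)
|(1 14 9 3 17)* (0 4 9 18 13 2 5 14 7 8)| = |(0 4 9 3 17 1 7 8)(2 5 14 18 13)| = 40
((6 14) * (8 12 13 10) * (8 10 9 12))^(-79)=((6 14)(9 12 13))^(-79)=(6 14)(9 13 12)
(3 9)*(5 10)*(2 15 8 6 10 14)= (2 15 8 6 10 5 14)(3 9)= [0, 1, 15, 9, 4, 14, 10, 7, 6, 3, 5, 11, 12, 13, 2, 8]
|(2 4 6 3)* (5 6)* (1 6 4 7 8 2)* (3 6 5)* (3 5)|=6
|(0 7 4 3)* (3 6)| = 5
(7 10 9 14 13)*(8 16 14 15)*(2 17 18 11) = [0, 1, 17, 3, 4, 5, 6, 10, 16, 15, 9, 2, 12, 7, 13, 8, 14, 18, 11] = (2 17 18 11)(7 10 9 15 8 16 14 13)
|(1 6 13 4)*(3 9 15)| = |(1 6 13 4)(3 9 15)| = 12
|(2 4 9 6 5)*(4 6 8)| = 3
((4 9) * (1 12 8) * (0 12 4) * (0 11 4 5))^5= (12)(4 11 9)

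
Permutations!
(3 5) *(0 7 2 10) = (0 7 2 10)(3 5) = [7, 1, 10, 5, 4, 3, 6, 2, 8, 9, 0]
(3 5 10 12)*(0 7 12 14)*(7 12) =(0 12 3 5 10 14) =[12, 1, 2, 5, 4, 10, 6, 7, 8, 9, 14, 11, 3, 13, 0]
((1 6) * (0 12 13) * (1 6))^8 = ((0 12 13))^8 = (0 13 12)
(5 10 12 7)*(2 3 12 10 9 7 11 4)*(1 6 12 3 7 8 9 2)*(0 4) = [4, 6, 7, 3, 1, 2, 12, 5, 9, 8, 10, 0, 11] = (0 4 1 6 12 11)(2 7 5)(8 9)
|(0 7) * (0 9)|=3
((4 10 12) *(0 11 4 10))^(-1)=(0 4 11)(10 12)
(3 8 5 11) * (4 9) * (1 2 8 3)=(1 2 8 5 11)(4 9)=[0, 2, 8, 3, 9, 11, 6, 7, 5, 4, 10, 1]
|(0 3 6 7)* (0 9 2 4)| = |(0 3 6 7 9 2 4)| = 7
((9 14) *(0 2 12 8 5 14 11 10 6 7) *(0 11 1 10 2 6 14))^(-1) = ((0 6 7 11 2 12 8 5)(1 10 14 9))^(-1) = (0 5 8 12 2 11 7 6)(1 9 14 10)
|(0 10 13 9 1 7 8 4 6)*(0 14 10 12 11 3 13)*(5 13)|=14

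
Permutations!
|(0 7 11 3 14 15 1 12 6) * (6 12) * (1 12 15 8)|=8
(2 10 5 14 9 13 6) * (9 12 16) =[0, 1, 10, 3, 4, 14, 2, 7, 8, 13, 5, 11, 16, 6, 12, 15, 9] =(2 10 5 14 12 16 9 13 6)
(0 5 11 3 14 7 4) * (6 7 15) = (0 5 11 3 14 15 6 7 4) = [5, 1, 2, 14, 0, 11, 7, 4, 8, 9, 10, 3, 12, 13, 15, 6]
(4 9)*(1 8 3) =(1 8 3)(4 9) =[0, 8, 2, 1, 9, 5, 6, 7, 3, 4]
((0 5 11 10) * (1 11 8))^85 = (0 5 8 1 11 10)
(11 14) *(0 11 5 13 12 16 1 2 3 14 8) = [11, 2, 3, 14, 4, 13, 6, 7, 0, 9, 10, 8, 16, 12, 5, 15, 1] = (0 11 8)(1 2 3 14 5 13 12 16)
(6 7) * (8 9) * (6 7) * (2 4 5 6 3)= (2 4 5 6 3)(8 9)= [0, 1, 4, 2, 5, 6, 3, 7, 9, 8]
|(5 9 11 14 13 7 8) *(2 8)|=|(2 8 5 9 11 14 13 7)|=8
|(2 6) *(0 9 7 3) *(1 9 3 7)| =|(0 3)(1 9)(2 6)| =2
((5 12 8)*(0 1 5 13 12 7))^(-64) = (8 12 13)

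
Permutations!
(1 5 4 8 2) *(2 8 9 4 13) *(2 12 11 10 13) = (1 5 2)(4 9)(10 13 12 11) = [0, 5, 1, 3, 9, 2, 6, 7, 8, 4, 13, 10, 11, 12]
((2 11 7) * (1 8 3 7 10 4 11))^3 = (11)(1 7 8 2 3)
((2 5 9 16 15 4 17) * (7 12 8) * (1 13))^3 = (1 13)(2 16 17 9 4 5 15)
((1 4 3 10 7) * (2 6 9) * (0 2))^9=((0 2 6 9)(1 4 3 10 7))^9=(0 2 6 9)(1 7 10 3 4)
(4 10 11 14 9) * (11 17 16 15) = (4 10 17 16 15 11 14 9) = [0, 1, 2, 3, 10, 5, 6, 7, 8, 4, 17, 14, 12, 13, 9, 11, 15, 16]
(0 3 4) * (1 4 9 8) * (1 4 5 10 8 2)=(0 3 9 2 1 5 10 8 4)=[3, 5, 1, 9, 0, 10, 6, 7, 4, 2, 8]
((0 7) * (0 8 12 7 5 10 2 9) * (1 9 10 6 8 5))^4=((0 1 9)(2 10)(5 6 8 12 7))^4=(0 1 9)(5 7 12 8 6)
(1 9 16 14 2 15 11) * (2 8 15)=(1 9 16 14 8 15 11)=[0, 9, 2, 3, 4, 5, 6, 7, 15, 16, 10, 1, 12, 13, 8, 11, 14]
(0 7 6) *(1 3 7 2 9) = (0 2 9 1 3 7 6) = [2, 3, 9, 7, 4, 5, 0, 6, 8, 1]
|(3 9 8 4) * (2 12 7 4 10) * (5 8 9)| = 8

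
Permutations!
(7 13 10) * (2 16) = [0, 1, 16, 3, 4, 5, 6, 13, 8, 9, 7, 11, 12, 10, 14, 15, 2] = (2 16)(7 13 10)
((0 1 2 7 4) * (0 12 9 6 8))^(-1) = ((0 1 2 7 4 12 9 6 8))^(-1) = (0 8 6 9 12 4 7 2 1)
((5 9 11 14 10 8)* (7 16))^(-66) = (16)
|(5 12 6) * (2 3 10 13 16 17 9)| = |(2 3 10 13 16 17 9)(5 12 6)| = 21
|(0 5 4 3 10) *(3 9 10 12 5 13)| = 8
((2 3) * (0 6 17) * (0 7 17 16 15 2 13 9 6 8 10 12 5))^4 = (17)(0 5 12 10 8)(2 6 3 16 13 15 9)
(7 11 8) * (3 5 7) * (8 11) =(11)(3 5 7 8) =[0, 1, 2, 5, 4, 7, 6, 8, 3, 9, 10, 11]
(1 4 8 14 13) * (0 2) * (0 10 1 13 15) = (0 2 10 1 4 8 14 15) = [2, 4, 10, 3, 8, 5, 6, 7, 14, 9, 1, 11, 12, 13, 15, 0]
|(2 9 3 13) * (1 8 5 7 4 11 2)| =10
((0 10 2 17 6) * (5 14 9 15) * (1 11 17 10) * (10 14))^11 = (0 1 11 17 6)(2 10 5 15 9 14)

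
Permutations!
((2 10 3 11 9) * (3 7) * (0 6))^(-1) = ((0 6)(2 10 7 3 11 9))^(-1) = (0 6)(2 9 11 3 7 10)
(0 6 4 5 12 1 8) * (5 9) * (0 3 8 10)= (0 6 4 9 5 12 1 10)(3 8)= [6, 10, 2, 8, 9, 12, 4, 7, 3, 5, 0, 11, 1]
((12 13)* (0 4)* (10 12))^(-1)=((0 4)(10 12 13))^(-1)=(0 4)(10 13 12)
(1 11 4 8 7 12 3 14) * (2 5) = (1 11 4 8 7 12 3 14)(2 5) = [0, 11, 5, 14, 8, 2, 6, 12, 7, 9, 10, 4, 3, 13, 1]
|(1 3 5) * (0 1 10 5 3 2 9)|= |(0 1 2 9)(5 10)|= 4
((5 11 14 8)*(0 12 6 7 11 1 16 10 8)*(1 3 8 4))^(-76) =(16)(0 6 11)(3 5 8)(7 14 12)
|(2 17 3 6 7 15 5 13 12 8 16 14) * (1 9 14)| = |(1 9 14 2 17 3 6 7 15 5 13 12 8 16)| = 14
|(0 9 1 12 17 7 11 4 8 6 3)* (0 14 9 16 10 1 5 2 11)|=|(0 16 10 1 12 17 7)(2 11 4 8 6 3 14 9 5)|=63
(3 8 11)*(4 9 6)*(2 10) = (2 10)(3 8 11)(4 9 6) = [0, 1, 10, 8, 9, 5, 4, 7, 11, 6, 2, 3]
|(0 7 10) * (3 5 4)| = |(0 7 10)(3 5 4)| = 3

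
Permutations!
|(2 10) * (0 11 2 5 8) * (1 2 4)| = 8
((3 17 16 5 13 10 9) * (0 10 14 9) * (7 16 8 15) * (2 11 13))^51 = (0 10)(2 14 17 7)(3 15 5 13)(8 16 11 9)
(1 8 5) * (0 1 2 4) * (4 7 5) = [1, 8, 7, 3, 0, 2, 6, 5, 4] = (0 1 8 4)(2 7 5)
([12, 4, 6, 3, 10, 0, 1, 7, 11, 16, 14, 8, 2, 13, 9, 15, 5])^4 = [1, 9, 10, 3, 16, 6, 14, 7, 8, 12, 5, 11, 4, 13, 0, 15, 2]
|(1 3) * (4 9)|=2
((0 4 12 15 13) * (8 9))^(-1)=(0 13 15 12 4)(8 9)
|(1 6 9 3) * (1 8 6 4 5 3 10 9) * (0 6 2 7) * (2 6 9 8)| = 11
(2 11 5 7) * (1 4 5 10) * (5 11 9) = (1 4 11 10)(2 9 5 7) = [0, 4, 9, 3, 11, 7, 6, 2, 8, 5, 1, 10]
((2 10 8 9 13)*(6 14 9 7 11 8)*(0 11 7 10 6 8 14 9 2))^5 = ((0 11 14 2 6 9 13)(8 10))^5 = (0 9 2 11 13 6 14)(8 10)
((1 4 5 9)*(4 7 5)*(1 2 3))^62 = ((1 7 5 9 2 3))^62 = (1 5 2)(3 7 9)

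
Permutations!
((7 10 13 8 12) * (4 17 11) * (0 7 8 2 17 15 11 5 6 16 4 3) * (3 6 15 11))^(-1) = ((0 7 10 13 2 17 5 15 3)(4 11 6 16)(8 12))^(-1) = (0 3 15 5 17 2 13 10 7)(4 16 6 11)(8 12)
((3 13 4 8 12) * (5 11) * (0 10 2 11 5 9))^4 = ((0 10 2 11 9)(3 13 4 8 12))^4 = (0 9 11 2 10)(3 12 8 4 13)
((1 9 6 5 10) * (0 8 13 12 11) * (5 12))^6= (0 9 13 12 10)(1 8 6 5 11)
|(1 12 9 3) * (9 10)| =5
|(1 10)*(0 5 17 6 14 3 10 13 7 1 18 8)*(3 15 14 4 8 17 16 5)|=24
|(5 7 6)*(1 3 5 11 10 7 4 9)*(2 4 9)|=4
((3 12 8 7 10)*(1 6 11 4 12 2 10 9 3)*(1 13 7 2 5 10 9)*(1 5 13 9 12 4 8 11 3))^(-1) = ((1 6 3 13 7 5 10 9)(2 12 11 8))^(-1) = (1 9 10 5 7 13 3 6)(2 8 11 12)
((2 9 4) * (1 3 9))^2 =((1 3 9 4 2))^2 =(1 9 2 3 4)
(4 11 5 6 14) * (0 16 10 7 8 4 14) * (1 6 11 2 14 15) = [16, 6, 14, 3, 2, 11, 0, 8, 4, 9, 7, 5, 12, 13, 15, 1, 10] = (0 16 10 7 8 4 2 14 15 1 6)(5 11)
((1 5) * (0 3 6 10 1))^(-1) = (0 5 1 10 6 3)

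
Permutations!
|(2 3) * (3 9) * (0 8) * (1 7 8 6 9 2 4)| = |(0 6 9 3 4 1 7 8)| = 8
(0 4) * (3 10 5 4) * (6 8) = (0 3 10 5 4)(6 8) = [3, 1, 2, 10, 0, 4, 8, 7, 6, 9, 5]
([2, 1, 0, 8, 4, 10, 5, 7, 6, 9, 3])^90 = [0, 1, 2, 3, 4, 5, 6, 7, 8, 9, 10]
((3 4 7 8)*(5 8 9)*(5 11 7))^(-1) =((3 4 5 8)(7 9 11))^(-1) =(3 8 5 4)(7 11 9)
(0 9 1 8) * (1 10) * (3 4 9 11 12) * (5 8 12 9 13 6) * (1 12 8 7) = (0 11 9 10 12 3 4 13 6 5 7 1 8) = [11, 8, 2, 4, 13, 7, 5, 1, 0, 10, 12, 9, 3, 6]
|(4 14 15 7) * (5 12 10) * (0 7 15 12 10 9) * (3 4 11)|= 8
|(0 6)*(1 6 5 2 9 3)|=7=|(0 5 2 9 3 1 6)|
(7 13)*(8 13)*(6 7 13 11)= (13)(6 7 8 11)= [0, 1, 2, 3, 4, 5, 7, 8, 11, 9, 10, 6, 12, 13]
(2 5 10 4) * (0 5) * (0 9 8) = (0 5 10 4 2 9 8) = [5, 1, 9, 3, 2, 10, 6, 7, 0, 8, 4]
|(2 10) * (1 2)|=|(1 2 10)|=3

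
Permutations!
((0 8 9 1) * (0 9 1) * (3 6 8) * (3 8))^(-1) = (0 9 1 8)(3 6)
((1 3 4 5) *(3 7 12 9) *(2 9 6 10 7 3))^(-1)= (1 5 4 3)(2 9)(6 12 7 10)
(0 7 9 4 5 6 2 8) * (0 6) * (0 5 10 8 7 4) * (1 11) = (0 4 10 8 6 2 7 9)(1 11) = [4, 11, 7, 3, 10, 5, 2, 9, 6, 0, 8, 1]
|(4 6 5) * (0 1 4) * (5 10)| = 6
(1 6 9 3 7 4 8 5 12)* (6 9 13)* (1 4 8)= (1 9 3 7 8 5 12 4)(6 13)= [0, 9, 2, 7, 1, 12, 13, 8, 5, 3, 10, 11, 4, 6]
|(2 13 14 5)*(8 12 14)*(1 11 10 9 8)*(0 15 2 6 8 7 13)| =30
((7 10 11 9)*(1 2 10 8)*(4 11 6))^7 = ((1 2 10 6 4 11 9 7 8))^7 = (1 7 11 6 2 8 9 4 10)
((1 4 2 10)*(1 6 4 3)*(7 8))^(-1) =(1 3)(2 4 6 10)(7 8)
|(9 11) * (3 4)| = 2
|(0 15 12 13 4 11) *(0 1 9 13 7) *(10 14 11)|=|(0 15 12 7)(1 9 13 4 10 14 11)|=28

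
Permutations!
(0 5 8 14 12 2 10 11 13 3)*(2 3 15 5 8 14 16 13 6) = [8, 1, 10, 0, 4, 14, 2, 7, 16, 9, 11, 6, 3, 15, 12, 5, 13] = (0 8 16 13 15 5 14 12 3)(2 10 11 6)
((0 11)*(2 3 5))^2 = (11)(2 5 3)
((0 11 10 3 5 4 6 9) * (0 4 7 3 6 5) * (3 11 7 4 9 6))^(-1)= ((0 7 11 10 3)(4 5))^(-1)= (0 3 10 11 7)(4 5)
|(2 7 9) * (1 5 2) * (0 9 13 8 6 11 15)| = 11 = |(0 9 1 5 2 7 13 8 6 11 15)|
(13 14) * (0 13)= (0 13 14)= [13, 1, 2, 3, 4, 5, 6, 7, 8, 9, 10, 11, 12, 14, 0]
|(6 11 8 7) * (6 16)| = 5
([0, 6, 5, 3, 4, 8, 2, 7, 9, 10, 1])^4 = [0, 8, 10, 3, 4, 1, 9, 7, 6, 2, 5]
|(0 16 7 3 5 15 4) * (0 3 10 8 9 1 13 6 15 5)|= |(0 16 7 10 8 9 1 13 6 15 4 3)|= 12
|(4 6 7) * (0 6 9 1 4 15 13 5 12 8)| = 24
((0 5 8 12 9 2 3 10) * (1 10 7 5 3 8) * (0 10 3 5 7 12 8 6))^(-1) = (0 6 2 9 12 3 1 5)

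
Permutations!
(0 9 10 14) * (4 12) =(0 9 10 14)(4 12) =[9, 1, 2, 3, 12, 5, 6, 7, 8, 10, 14, 11, 4, 13, 0]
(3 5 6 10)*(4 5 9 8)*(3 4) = (3 9 8)(4 5 6 10) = [0, 1, 2, 9, 5, 6, 10, 7, 3, 8, 4]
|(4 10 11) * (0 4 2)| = |(0 4 10 11 2)| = 5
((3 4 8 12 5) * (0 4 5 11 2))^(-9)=(0 12)(2 8)(3 5)(4 11)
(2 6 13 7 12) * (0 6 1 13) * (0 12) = (0 6 12 2 1 13 7) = [6, 13, 1, 3, 4, 5, 12, 0, 8, 9, 10, 11, 2, 7]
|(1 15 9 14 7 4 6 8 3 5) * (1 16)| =11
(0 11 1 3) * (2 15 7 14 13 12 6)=[11, 3, 15, 0, 4, 5, 2, 14, 8, 9, 10, 1, 6, 12, 13, 7]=(0 11 1 3)(2 15 7 14 13 12 6)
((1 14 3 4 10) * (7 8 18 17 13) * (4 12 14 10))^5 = (18)(1 10)(3 14 12)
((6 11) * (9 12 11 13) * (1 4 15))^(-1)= (1 15 4)(6 11 12 9 13)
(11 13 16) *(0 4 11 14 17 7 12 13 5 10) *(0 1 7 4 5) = (0 5 10 1 7 12 13 16 14 17 4 11) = [5, 7, 2, 3, 11, 10, 6, 12, 8, 9, 1, 0, 13, 16, 17, 15, 14, 4]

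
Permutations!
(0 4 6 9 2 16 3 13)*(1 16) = (0 4 6 9 2 1 16 3 13) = [4, 16, 1, 13, 6, 5, 9, 7, 8, 2, 10, 11, 12, 0, 14, 15, 3]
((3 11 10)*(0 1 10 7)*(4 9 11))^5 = (0 9 10 7 4 1 11 3)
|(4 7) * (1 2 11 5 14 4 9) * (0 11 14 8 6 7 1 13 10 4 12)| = 14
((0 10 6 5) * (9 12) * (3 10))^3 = (0 6 3 5 10)(9 12)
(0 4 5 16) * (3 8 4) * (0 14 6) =(0 3 8 4 5 16 14 6) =[3, 1, 2, 8, 5, 16, 0, 7, 4, 9, 10, 11, 12, 13, 6, 15, 14]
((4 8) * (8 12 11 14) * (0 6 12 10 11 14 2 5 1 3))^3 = (0 14 10 5)(1 6 8 11)(2 3 12 4)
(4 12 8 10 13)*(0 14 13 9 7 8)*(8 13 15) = (0 14 15 8 10 9 7 13 4 12) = [14, 1, 2, 3, 12, 5, 6, 13, 10, 7, 9, 11, 0, 4, 15, 8]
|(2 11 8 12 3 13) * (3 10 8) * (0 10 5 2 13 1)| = |(13)(0 10 8 12 5 2 11 3 1)| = 9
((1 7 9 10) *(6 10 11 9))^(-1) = ((1 7 6 10)(9 11))^(-1) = (1 10 6 7)(9 11)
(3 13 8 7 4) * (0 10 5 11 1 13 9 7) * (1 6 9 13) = (0 10 5 11 6 9 7 4 3 13 8) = [10, 1, 2, 13, 3, 11, 9, 4, 0, 7, 5, 6, 12, 8]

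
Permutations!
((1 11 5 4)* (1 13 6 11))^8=(4 11 13 5 6)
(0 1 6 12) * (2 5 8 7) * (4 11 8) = (0 1 6 12)(2 5 4 11 8 7) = [1, 6, 5, 3, 11, 4, 12, 2, 7, 9, 10, 8, 0]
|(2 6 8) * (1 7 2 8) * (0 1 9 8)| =7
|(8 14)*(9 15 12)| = |(8 14)(9 15 12)| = 6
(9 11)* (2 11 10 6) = (2 11 9 10 6) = [0, 1, 11, 3, 4, 5, 2, 7, 8, 10, 6, 9]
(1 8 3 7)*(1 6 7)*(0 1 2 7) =[1, 8, 7, 2, 4, 5, 0, 6, 3] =(0 1 8 3 2 7 6)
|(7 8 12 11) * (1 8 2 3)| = |(1 8 12 11 7 2 3)| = 7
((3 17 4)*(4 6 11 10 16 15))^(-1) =((3 17 6 11 10 16 15 4))^(-1) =(3 4 15 16 10 11 6 17)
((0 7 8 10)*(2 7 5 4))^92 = (0 5 4 2 7 8 10)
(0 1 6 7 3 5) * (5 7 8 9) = (0 1 6 8 9 5)(3 7) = [1, 6, 2, 7, 4, 0, 8, 3, 9, 5]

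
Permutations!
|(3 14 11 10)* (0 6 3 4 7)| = 8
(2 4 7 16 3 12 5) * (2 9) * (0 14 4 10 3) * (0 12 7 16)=(0 14 4 16 12 5 9 2 10 3 7)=[14, 1, 10, 7, 16, 9, 6, 0, 8, 2, 3, 11, 5, 13, 4, 15, 12]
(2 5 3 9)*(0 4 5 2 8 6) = (0 4 5 3 9 8 6) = [4, 1, 2, 9, 5, 3, 0, 7, 6, 8]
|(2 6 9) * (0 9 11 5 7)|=7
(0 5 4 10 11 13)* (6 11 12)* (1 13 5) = (0 1 13)(4 10 12 6 11 5) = [1, 13, 2, 3, 10, 4, 11, 7, 8, 9, 12, 5, 6, 0]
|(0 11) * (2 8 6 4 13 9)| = |(0 11)(2 8 6 4 13 9)| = 6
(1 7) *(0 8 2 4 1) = [8, 7, 4, 3, 1, 5, 6, 0, 2] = (0 8 2 4 1 7)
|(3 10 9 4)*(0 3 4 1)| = 5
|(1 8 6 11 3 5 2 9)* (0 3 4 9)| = |(0 3 5 2)(1 8 6 11 4 9)| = 12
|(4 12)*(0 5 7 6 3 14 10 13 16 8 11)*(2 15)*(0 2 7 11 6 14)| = 26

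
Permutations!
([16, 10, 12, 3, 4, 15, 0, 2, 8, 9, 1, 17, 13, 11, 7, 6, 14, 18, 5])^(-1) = [6, 10, 7, 3, 4, 18, 15, 14, 8, 9, 1, 13, 2, 12, 16, 5, 0, 11, 17]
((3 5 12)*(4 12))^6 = ((3 5 4 12))^6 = (3 4)(5 12)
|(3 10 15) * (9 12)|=6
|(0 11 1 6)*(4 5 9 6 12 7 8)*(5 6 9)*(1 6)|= 15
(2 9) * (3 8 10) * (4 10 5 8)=(2 9)(3 4 10)(5 8)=[0, 1, 9, 4, 10, 8, 6, 7, 5, 2, 3]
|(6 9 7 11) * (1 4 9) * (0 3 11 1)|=|(0 3 11 6)(1 4 9 7)|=4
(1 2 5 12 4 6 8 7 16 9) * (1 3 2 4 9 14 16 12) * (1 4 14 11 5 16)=(1 14)(2 16 11 5 4 6 8 7 12 9 3)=[0, 14, 16, 2, 6, 4, 8, 12, 7, 3, 10, 5, 9, 13, 1, 15, 11]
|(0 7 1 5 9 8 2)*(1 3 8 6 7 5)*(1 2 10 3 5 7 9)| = 30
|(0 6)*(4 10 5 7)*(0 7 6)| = 5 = |(4 10 5 6 7)|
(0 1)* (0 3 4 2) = (0 1 3 4 2) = [1, 3, 0, 4, 2]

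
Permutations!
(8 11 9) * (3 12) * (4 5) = (3 12)(4 5)(8 11 9) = [0, 1, 2, 12, 5, 4, 6, 7, 11, 8, 10, 9, 3]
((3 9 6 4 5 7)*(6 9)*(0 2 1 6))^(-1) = (9)(0 3 7 5 4 6 1 2)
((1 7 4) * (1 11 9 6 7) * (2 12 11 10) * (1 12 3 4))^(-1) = ((1 12 11 9 6 7)(2 3 4 10))^(-1) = (1 7 6 9 11 12)(2 10 4 3)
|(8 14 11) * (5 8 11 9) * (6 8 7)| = |(5 7 6 8 14 9)| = 6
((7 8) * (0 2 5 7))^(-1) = (0 8 7 5 2)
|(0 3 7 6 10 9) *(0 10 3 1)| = |(0 1)(3 7 6)(9 10)| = 6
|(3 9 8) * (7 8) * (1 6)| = 4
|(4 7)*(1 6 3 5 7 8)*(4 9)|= 8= |(1 6 3 5 7 9 4 8)|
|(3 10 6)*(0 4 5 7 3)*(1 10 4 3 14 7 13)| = 8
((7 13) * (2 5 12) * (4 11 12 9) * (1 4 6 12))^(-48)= (13)(2 9 12 5 6)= ((1 4 11)(2 5 9 6 12)(7 13))^(-48)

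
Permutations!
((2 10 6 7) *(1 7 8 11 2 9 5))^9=((1 7 9 5)(2 10 6 8 11))^9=(1 7 9 5)(2 11 8 6 10)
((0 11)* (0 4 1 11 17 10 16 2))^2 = ((0 17 10 16 2)(1 11 4))^2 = (0 10 2 17 16)(1 4 11)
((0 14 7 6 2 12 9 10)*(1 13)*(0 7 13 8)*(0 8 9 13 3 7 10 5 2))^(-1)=(0 6 7 3 14)(1 13 12 2 5 9)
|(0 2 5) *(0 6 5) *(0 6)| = |(0 2 6 5)| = 4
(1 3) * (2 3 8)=(1 8 2 3)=[0, 8, 3, 1, 4, 5, 6, 7, 2]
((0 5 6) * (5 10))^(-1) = (0 6 5 10)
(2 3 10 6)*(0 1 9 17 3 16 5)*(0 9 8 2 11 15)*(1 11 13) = (0 11 15)(1 8 2 16 5 9 17 3 10 6 13) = [11, 8, 16, 10, 4, 9, 13, 7, 2, 17, 6, 15, 12, 1, 14, 0, 5, 3]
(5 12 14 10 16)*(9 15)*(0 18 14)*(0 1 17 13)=(0 18 14 10 16 5 12 1 17 13)(9 15)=[18, 17, 2, 3, 4, 12, 6, 7, 8, 15, 16, 11, 1, 0, 10, 9, 5, 13, 14]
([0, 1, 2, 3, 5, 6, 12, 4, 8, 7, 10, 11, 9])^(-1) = [0, 1, 2, 3, 7, 4, 5, 9, 8, 12, 10, 11, 6]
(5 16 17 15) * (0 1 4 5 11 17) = (0 1 4 5 16)(11 17 15) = [1, 4, 2, 3, 5, 16, 6, 7, 8, 9, 10, 17, 12, 13, 14, 11, 0, 15]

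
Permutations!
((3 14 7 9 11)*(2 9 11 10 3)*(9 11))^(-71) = ((2 11)(3 14 7 9 10))^(-71) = (2 11)(3 10 9 7 14)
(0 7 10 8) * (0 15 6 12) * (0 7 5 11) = (0 5 11)(6 12 7 10 8 15) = [5, 1, 2, 3, 4, 11, 12, 10, 15, 9, 8, 0, 7, 13, 14, 6]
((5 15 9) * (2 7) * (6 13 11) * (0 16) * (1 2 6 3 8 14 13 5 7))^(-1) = (0 16)(1 2)(3 11 13 14 8)(5 6 7 9 15)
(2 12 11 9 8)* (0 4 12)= (0 4 12 11 9 8 2)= [4, 1, 0, 3, 12, 5, 6, 7, 2, 8, 10, 9, 11]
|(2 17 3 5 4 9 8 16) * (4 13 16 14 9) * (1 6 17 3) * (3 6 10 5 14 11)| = |(1 10 5 13 16 2 6 17)(3 14 9 8 11)| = 40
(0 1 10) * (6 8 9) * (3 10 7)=(0 1 7 3 10)(6 8 9)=[1, 7, 2, 10, 4, 5, 8, 3, 9, 6, 0]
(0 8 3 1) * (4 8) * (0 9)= [4, 9, 2, 1, 8, 5, 6, 7, 3, 0]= (0 4 8 3 1 9)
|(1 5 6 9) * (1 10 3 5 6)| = 6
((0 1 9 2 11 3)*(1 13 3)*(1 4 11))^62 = (0 3 13)(1 2 9)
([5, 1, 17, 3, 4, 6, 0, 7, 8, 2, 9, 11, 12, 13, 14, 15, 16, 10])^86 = [6, 1, 10, 3, 4, 0, 5, 7, 8, 17, 2, 11, 12, 13, 14, 15, 16, 9]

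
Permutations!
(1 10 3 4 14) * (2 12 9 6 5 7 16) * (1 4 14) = (1 10 3 14 4)(2 12 9 6 5 7 16) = [0, 10, 12, 14, 1, 7, 5, 16, 8, 6, 3, 11, 9, 13, 4, 15, 2]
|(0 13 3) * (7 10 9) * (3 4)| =12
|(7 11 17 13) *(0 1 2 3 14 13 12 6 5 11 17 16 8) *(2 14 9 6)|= 15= |(0 1 14 13 7 17 12 2 3 9 6 5 11 16 8)|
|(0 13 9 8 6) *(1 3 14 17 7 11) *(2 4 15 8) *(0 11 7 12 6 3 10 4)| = |(0 13 9 2)(1 10 4 15 8 3 14 17 12 6 11)| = 44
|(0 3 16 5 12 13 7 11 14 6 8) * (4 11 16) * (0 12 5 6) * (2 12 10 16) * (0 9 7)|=|(0 3 4 11 14 9 7 2 12 13)(6 8 10 16)|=20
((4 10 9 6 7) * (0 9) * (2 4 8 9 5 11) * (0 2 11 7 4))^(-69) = ((11)(0 5 7 8 9 6 4 10 2))^(-69) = (11)(0 8 4)(2 7 6)(5 9 10)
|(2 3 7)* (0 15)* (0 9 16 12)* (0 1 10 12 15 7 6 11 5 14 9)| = 33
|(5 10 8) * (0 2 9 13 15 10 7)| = |(0 2 9 13 15 10 8 5 7)| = 9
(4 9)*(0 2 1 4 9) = (9)(0 2 1 4) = [2, 4, 1, 3, 0, 5, 6, 7, 8, 9]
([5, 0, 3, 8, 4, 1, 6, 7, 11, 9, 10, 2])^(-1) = (0 1 5)(2 11 8 3)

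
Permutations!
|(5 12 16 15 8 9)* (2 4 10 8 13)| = |(2 4 10 8 9 5 12 16 15 13)| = 10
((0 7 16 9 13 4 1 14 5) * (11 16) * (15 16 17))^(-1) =((0 7 11 17 15 16 9 13 4 1 14 5))^(-1) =(0 5 14 1 4 13 9 16 15 17 11 7)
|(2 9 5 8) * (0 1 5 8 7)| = 12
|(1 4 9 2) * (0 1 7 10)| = |(0 1 4 9 2 7 10)| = 7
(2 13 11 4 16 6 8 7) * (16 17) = (2 13 11 4 17 16 6 8 7) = [0, 1, 13, 3, 17, 5, 8, 2, 7, 9, 10, 4, 12, 11, 14, 15, 6, 16]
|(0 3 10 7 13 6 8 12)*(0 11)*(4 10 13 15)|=28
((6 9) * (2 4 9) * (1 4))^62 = (1 9 2 4 6) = ((1 4 9 6 2))^62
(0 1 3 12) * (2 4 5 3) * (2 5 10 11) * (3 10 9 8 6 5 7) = (0 1 7 3 12)(2 4 9 8 6 5 10 11) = [1, 7, 4, 12, 9, 10, 5, 3, 6, 8, 11, 2, 0]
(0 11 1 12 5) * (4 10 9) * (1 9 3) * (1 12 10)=(0 11 9 4 1 10 3 12 5)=[11, 10, 2, 12, 1, 0, 6, 7, 8, 4, 3, 9, 5]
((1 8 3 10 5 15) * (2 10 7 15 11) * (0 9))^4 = (1 15 7 3 8) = ((0 9)(1 8 3 7 15)(2 10 5 11))^4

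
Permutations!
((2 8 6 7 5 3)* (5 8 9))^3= ((2 9 5 3)(6 7 8))^3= (2 3 5 9)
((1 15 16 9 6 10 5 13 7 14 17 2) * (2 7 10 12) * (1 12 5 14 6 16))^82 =(5 7 14 13 6 17 10)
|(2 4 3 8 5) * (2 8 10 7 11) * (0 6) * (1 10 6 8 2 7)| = 14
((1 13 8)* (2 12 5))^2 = (1 8 13)(2 5 12) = ((1 13 8)(2 12 5))^2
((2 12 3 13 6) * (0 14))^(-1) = (0 14)(2 6 13 3 12)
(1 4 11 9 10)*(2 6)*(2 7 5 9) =(1 4 11 2 6 7 5 9 10) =[0, 4, 6, 3, 11, 9, 7, 5, 8, 10, 1, 2]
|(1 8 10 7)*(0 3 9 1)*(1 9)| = 6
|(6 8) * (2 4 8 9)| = |(2 4 8 6 9)| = 5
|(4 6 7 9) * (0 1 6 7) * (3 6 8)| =|(0 1 8 3 6)(4 7 9)| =15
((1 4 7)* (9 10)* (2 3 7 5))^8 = (10)(1 5 3)(2 7 4)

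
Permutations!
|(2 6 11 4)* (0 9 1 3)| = 4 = |(0 9 1 3)(2 6 11 4)|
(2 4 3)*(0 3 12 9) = (0 3 2 4 12 9) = [3, 1, 4, 2, 12, 5, 6, 7, 8, 0, 10, 11, 9]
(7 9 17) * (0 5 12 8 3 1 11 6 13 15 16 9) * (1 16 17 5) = (0 1 11 6 13 15 17 7)(3 16 9 5 12 8) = [1, 11, 2, 16, 4, 12, 13, 0, 3, 5, 10, 6, 8, 15, 14, 17, 9, 7]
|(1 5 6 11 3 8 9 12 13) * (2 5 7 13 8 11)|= 6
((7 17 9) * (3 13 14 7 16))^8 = ((3 13 14 7 17 9 16))^8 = (3 13 14 7 17 9 16)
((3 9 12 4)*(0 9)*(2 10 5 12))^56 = ((0 9 2 10 5 12 4 3))^56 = (12)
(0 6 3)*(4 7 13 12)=[6, 1, 2, 0, 7, 5, 3, 13, 8, 9, 10, 11, 4, 12]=(0 6 3)(4 7 13 12)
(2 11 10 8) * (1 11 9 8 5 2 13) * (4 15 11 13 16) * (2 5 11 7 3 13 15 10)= (1 15 7 3 13)(2 9 8 16 4 10 11)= [0, 15, 9, 13, 10, 5, 6, 3, 16, 8, 11, 2, 12, 1, 14, 7, 4]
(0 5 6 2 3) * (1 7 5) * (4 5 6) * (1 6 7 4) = [6, 4, 3, 0, 5, 1, 2, 7] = (7)(0 6 2 3)(1 4 5)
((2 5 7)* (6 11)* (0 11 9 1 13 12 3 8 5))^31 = ((0 11 6 9 1 13 12 3 8 5 7 2))^31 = (0 3 6 5 1 2 12 11 8 9 7 13)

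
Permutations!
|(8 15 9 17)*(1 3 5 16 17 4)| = 9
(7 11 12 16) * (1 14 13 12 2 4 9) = (1 14 13 12 16 7 11 2 4 9) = [0, 14, 4, 3, 9, 5, 6, 11, 8, 1, 10, 2, 16, 12, 13, 15, 7]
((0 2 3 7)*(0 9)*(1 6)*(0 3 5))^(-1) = (0 5 2)(1 6)(3 9 7)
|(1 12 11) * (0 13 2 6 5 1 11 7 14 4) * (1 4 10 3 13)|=12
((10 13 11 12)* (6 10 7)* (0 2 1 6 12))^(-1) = (0 11 13 10 6 1 2)(7 12)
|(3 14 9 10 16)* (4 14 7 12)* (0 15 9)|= 10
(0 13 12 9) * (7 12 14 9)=[13, 1, 2, 3, 4, 5, 6, 12, 8, 0, 10, 11, 7, 14, 9]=(0 13 14 9)(7 12)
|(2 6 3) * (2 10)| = 4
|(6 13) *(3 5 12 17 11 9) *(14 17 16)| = 8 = |(3 5 12 16 14 17 11 9)(6 13)|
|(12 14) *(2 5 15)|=|(2 5 15)(12 14)|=6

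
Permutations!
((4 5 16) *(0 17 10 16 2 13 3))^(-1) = (0 3 13 2 5 4 16 10 17)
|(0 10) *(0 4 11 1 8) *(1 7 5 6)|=|(0 10 4 11 7 5 6 1 8)|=9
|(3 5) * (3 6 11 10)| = 5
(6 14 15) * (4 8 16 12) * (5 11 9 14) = (4 8 16 12)(5 11 9 14 15 6) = [0, 1, 2, 3, 8, 11, 5, 7, 16, 14, 10, 9, 4, 13, 15, 6, 12]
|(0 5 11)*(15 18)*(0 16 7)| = 10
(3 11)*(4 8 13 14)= (3 11)(4 8 13 14)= [0, 1, 2, 11, 8, 5, 6, 7, 13, 9, 10, 3, 12, 14, 4]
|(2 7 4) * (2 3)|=4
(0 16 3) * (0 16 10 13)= (0 10 13)(3 16)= [10, 1, 2, 16, 4, 5, 6, 7, 8, 9, 13, 11, 12, 0, 14, 15, 3]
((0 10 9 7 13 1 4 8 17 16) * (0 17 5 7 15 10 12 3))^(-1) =(0 3 12)(1 13 7 5 8 4)(9 10 15)(16 17)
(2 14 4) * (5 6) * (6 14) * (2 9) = [0, 1, 6, 3, 9, 14, 5, 7, 8, 2, 10, 11, 12, 13, 4] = (2 6 5 14 4 9)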